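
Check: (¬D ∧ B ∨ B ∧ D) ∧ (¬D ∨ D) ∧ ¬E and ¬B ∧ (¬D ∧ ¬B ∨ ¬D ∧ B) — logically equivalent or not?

No

E1: (¬D ∧ B ∨ B ∧ D) ∧ (¬D ∨ D) ∧ ¬E
    = B ∧ (¬D ∨ D) ∧ ¬E
    = B ∧ ¬E
E2: ¬B ∧ (¬D ∧ ¬B ∨ ¬D ∧ B)
    = ¬B ∧ ¬D
These differ: at B=0, D=0, E=0, E1 = 0 but E2 = 1.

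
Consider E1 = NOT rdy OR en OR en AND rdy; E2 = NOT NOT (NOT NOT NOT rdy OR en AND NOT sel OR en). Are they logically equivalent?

Yes

E1: NOT rdy OR en OR en AND rdy
    = NOT rdy OR en   — absorption
E2: NOT NOT (NOT NOT NOT rdy OR en AND NOT sel OR en)
    = NOT NOT (NOT NOT NOT rdy OR en)   — absorption
    = NOT NOT (NOT rdy OR en)   — double negation
    = NOT rdy OR en   — double negation
Both reduce to NOT rdy OR en, so they are equivalent.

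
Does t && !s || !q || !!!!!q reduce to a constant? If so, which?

t && !s || !q || !!!!!q
= t && !s || !q || !!!q   [double negation]
= t && !s || !q || !q   [double negation]
= t && !s || !q   [idempotence]
This depends on q, s, t, so it is not a constant.

no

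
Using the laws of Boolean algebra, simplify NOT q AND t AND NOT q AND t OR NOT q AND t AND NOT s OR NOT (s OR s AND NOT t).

NOT q AND t OR NOT s

NOT q AND t AND NOT q AND t OR NOT q AND t AND NOT s OR NOT (s OR s AND NOT t)
= (NOT q AND t OR NOT s) AND NOT q AND t OR NOT (s OR s AND NOT t)   (distribution)
= (NOT q AND t OR NOT s) AND NOT q AND t OR NOT s   (absorption)
= NOT q AND t OR NOT s   (absorption)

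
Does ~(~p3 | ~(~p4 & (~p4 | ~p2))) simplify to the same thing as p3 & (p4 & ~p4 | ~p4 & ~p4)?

E1: ~(~p3 | ~(~p4 & (~p4 | ~p2)))
    = ~(~p3 | ~~p4)
    = p3 & ~p4
E2: p3 & (p4 & ~p4 | ~p4 & ~p4)
    = p3 & ~p4
Both reduce to p3 & ~p4, so they are equivalent.

Yes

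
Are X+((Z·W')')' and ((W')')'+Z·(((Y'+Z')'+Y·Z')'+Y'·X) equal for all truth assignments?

No

E1: X+((Z·W')')'
    = X+Z·W'   — double negation
E2: ((W')')'+Z·(((Y'+Z')'+Y·Z')'+Y'·X)
    = W'+Z·(((Y'+Z')'+Y·Z')'+Y'·X)   — double negation
    = W'+Z·((Y·Z+Y·Z')'+Y'·X)   — De Morgan
    = W'+Z·(Y'+Y'·X)   — distribution
    = W'+Z·Y'   — absorption
These differ: at W=1, X=1, Y=1, Z=0, E1 = 1 but E2 = 0.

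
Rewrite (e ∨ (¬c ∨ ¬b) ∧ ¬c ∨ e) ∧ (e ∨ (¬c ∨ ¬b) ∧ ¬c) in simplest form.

e ∨ ¬c

(e ∨ (¬c ∨ ¬b) ∧ ¬c ∨ e) ∧ (e ∨ (¬c ∨ ¬b) ∧ ¬c)
= e ∨ (¬c ∨ ¬b) ∧ ¬c
= e ∨ ¬c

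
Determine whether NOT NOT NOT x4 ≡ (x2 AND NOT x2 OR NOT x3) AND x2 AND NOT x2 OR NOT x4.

E1: NOT NOT NOT x4
    = NOT x4
E2: (x2 AND NOT x2 OR NOT x3) AND x2 AND NOT x2 OR NOT x4
    = x2 AND NOT x2 OR NOT x4
    = NOT x4
Both reduce to NOT x4, so they are equivalent.

Yes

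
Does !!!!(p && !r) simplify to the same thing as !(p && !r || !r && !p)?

No

E1: !!!!(p && !r)
    = !!(p && !r)   (double negation)
    = p && !r   (double negation)
E2: !(p && !r || !r && !p)
    = !!r   (distribution)
    = r   (double negation)
These differ: at p=1, r=1, E1 = 0 but E2 = 1.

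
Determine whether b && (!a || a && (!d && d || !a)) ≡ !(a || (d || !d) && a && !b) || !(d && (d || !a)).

No

E1: b && (!a || a && (!d && d || !a))
    = b && (!a || a && !a)
    = b && !a
E2: !(a || (d || !d) && a && !b) || !(d && (d || !a))
    = !(a || a && !b) || !(d && (d || !a))
    = !a || !(d && (d || !a))
    = !a || !d
These differ: at a=0, b=0, d=0, E1 = 0 but E2 = 1.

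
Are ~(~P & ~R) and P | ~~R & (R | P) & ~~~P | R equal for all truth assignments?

Yes

E1: ~(~P & ~R)
    = P | R   (De Morgan)
E2: P | ~~R & (R | P) & ~~~P | R
    = P | R & (R | P) & ~~~P | R   (double negation)
    = P | R & ~~~P | R   (absorption)
    = P | R & ~P | R   (double negation)
    = P | R   (absorption)
Both reduce to P | R, so they are equivalent.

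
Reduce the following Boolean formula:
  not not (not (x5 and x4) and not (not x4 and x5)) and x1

not not (not (x5 and x4) and not (not x4 and x5)) and x1
= not (x5 and x4 or not x4 and x5) and x1   [De Morgan]
= not x5 and x1   [distribution]

not x5 and x1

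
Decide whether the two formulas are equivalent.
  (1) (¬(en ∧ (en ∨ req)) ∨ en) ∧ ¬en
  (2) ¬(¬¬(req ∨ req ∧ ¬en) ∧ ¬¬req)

E1: (¬(en ∧ (en ∨ req)) ∨ en) ∧ ¬en
    = (¬en ∨ en) ∧ ¬en   — absorption
    = ¬en   — complement / identity
E2: ¬(¬¬(req ∨ req ∧ ¬en) ∧ ¬¬req)
    = ¬(req ∨ req ∧ ¬en) ∨ ¬req   — De Morgan
    = ¬req ∨ ¬req   — absorption
    = ¬req   — idempotence
These differ: at en=0, req=1, E1 = 1 but E2 = 0.

No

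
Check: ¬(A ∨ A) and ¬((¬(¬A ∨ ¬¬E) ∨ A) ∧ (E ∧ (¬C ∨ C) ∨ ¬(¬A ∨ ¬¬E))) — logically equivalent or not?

E1: ¬(A ∨ A)
    = ¬A   (idempotence)
E2: ¬((¬(¬A ∨ ¬¬E) ∨ A) ∧ (E ∧ (¬C ∨ C) ∨ ¬(¬A ∨ ¬¬E)))
    = ¬(¬(¬A ∨ ¬¬E) ∨ A ∧ E ∧ (¬C ∨ C))   (distribution)
    = ¬(A ∧ ¬E ∨ A ∧ E ∧ (¬C ∨ C))   (De Morgan)
    = ¬(A ∧ ¬E ∨ A ∧ E)   (complement / identity)
    = ¬A   (distribution)
Both reduce to ¬A, so they are equivalent.

Yes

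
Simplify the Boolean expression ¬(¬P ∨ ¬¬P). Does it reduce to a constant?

¬(¬P ∨ ¬¬P)
= P ∧ ¬P   (De Morgan)
= False   (complement)

False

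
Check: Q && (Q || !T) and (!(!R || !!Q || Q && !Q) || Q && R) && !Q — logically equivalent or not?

E1: Q && (Q || !T)
    = Q   [absorption]
E2: (!(!R || !!Q || Q && !Q) || Q && R) && !Q
    = (!(!R || !!Q) || Q && R) && !Q   [complement / identity]
    = (R && !Q || Q && R) && !Q   [De Morgan]
    = R && !Q   [distribution]
These differ: at Q=1, R=1, T=0, E1 = 1 but E2 = 0.

No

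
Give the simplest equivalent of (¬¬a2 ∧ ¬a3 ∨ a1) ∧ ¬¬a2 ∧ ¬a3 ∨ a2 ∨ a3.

(¬¬a2 ∧ ¬a3 ∨ a1) ∧ ¬¬a2 ∧ ¬a3 ∨ a2 ∨ a3
= ¬¬a2 ∧ ¬a3 ∨ a2 ∨ a3   (absorption)
= a2 ∧ ¬a3 ∨ a2 ∨ a3   (double negation)
= a2 ∨ a3   (absorption)

a2 ∨ a3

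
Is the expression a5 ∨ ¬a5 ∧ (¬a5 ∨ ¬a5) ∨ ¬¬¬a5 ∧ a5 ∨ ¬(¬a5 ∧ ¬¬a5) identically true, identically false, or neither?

a5 ∨ ¬a5 ∧ (¬a5 ∨ ¬a5) ∨ ¬¬¬a5 ∧ a5 ∨ ¬(¬a5 ∧ ¬¬a5)
= a5 ∨ ¬a5 ∧ (¬a5 ∨ ¬a5) ∨ ¬¬¬a5 ∧ a5 ∨ a5 ∨ ¬a5   — De Morgan
= a5 ∨ ¬a5 ∧ (¬a5 ∨ ¬a5) ∨ ¬a5 ∧ a5 ∨ a5 ∨ ¬a5   — double negation
= a5 ∨ ¬a5 ∧ ¬a5 ∨ ¬a5 ∧ a5 ∨ a5 ∨ ¬a5   — idempotence
= a5 ∨ ¬a5 ∨ a5 ∨ ¬a5   — distribution
= a5 ∨ ¬a5   — idempotence
= True   — complement

identically true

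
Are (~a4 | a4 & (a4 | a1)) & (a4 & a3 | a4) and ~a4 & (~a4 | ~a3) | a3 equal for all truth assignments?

E1: (~a4 | a4 & (a4 | a1)) & (a4 & a3 | a4)
    = (~a4 | a4) & (a4 & a3 | a4)   (absorption)
    = (~a4 | a4) & a4   (absorption)
    = a4   (complement / identity)
E2: ~a4 & (~a4 | ~a3) | a3
    = ~a4 | a3   (absorption)
These differ: at a1=0, a3=0, a4=0, E1 = 0 but E2 = 1.

No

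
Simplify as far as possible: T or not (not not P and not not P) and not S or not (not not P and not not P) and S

T or not P

T or not (not not P and not not P) and not S or not (not not P and not not P) and S
= T or not (not not P and not not P)   — distribution
= T or not P or not P   — De Morgan
= T or not P   — idempotence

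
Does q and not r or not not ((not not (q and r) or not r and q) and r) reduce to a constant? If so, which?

q and not r or not not ((not not (q and r) or not r and q) and r)
= q and not r or not not ((q and r or not r and q) and r)   — double negation
= q and not r or not not (q and r)   — distribution
= q and not r or q and r   — double negation
= q   — distribution
This depends on q, so it is not a constant.

no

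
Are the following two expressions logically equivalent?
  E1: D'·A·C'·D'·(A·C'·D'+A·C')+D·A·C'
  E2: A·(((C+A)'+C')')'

E1: D'·A·C'·D'·(A·C'·D'+A·C')+D·A·C'
    = D'·A·C'·D'·A·C'+D·A·C'
    = D'·A·C'+D·A·C'
    = A·C'
E2: A·(((C+A)'+C')')'
    = A·((C+A)·C)'
    = A·C'
Both reduce to A·C', so they are equivalent.

Yes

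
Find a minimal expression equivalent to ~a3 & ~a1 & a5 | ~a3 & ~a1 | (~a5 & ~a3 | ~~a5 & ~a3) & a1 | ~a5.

~a3 | ~a5

~a3 & ~a1 & a5 | ~a3 & ~a1 | (~a5 & ~a3 | ~~a5 & ~a3) & a1 | ~a5
= ~a3 & ~a1 & a5 | ~a3 & ~a1 | (~a5 & ~a3 | a5 & ~a3) & a1 | ~a5   [double negation]
= ~a3 & ~a1 & a5 | ~a3 & ~a1 | ~a3 & a1 | ~a5   [distribution]
= ~a3 & ~a1 | ~a3 & a1 | ~a5   [absorption]
= ~a3 | ~a5   [distribution]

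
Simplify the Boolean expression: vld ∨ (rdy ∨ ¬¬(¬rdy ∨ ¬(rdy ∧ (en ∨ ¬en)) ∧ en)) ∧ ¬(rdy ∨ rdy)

vld ∨ (rdy ∨ ¬¬(¬rdy ∨ ¬(rdy ∧ (en ∨ ¬en)) ∧ en)) ∧ ¬(rdy ∨ rdy)
= vld ∨ (rdy ∨ ¬¬(¬rdy ∨ ¬rdy ∧ en)) ∧ ¬(rdy ∨ rdy)
= vld ∨ (rdy ∨ ¬¬¬rdy) ∧ ¬(rdy ∨ rdy)
= vld ∨ (rdy ∨ ¬rdy) ∧ ¬(rdy ∨ rdy)
= vld ∨ ¬(rdy ∨ rdy)
= vld ∨ ¬rdy

vld ∨ ¬rdy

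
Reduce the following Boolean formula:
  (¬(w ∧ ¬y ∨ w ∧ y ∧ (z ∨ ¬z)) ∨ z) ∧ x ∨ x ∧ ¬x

(¬(w ∧ ¬y ∨ w ∧ y ∧ (z ∨ ¬z)) ∨ z) ∧ x ∨ x ∧ ¬x
= (¬(w ∧ ¬y ∨ w ∧ y) ∨ z) ∧ x ∨ x ∧ ¬x
= (¬w ∨ z) ∧ x ∨ x ∧ ¬x
= (¬w ∨ z) ∧ x

(¬w ∨ z) ∧ x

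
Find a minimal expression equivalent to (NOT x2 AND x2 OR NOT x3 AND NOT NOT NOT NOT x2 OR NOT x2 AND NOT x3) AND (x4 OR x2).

(NOT x2 AND x2 OR NOT x3 AND NOT NOT NOT NOT x2 OR NOT x2 AND NOT x3) AND (x4 OR x2)
= (NOT x2 AND x2 OR NOT x3 AND NOT NOT x2 OR NOT x2 AND NOT x3) AND (x4 OR x2)   [double negation]
= (NOT x2 AND x2 OR NOT x3 AND x2 OR NOT x2 AND NOT x3) AND (x4 OR x2)   [double negation]
= (NOT x3 AND x2 OR NOT x2 AND NOT x3) AND (x4 OR x2)   [complement / identity]
= NOT x3 AND (x4 OR x2)   [distribution]

NOT x3 AND (x4 OR x2)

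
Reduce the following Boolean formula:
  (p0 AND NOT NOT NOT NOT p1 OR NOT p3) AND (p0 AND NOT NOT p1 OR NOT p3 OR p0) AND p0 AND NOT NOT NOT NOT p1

(p0 AND NOT NOT NOT NOT p1 OR NOT p3) AND (p0 AND NOT NOT p1 OR NOT p3 OR p0) AND p0 AND NOT NOT NOT NOT p1
= (p0 AND NOT NOT p1 OR NOT p3) AND (p0 AND NOT NOT p1 OR NOT p3 OR p0) AND p0 AND NOT NOT NOT NOT p1   [double negation]
= (p0 AND NOT NOT p1 OR NOT p3) AND p0 AND NOT NOT NOT NOT p1   [absorption]
= (p0 AND NOT NOT p1 OR NOT p3) AND p0 AND NOT NOT p1   [double negation]
= p0 AND NOT NOT p1   [absorption]
= p0 AND p1   [double negation]

p0 AND p1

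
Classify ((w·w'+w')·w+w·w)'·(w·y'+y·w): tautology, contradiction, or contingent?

contradiction

((w·w'+w')·w+w·w)'·(w·y'+y·w)
= ((w·w'+w')·w+w·w)'·w
= (w'·w+w·w)'·w
= w'·w
= 0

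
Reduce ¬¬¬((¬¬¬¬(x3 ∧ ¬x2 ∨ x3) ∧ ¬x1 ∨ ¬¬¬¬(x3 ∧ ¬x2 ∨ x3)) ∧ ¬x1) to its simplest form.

¬¬¬((¬¬¬¬(x3 ∧ ¬x2 ∨ x3) ∧ ¬x1 ∨ ¬¬¬¬(x3 ∧ ¬x2 ∨ x3)) ∧ ¬x1)
= ¬¬¬(¬¬¬¬(x3 ∧ ¬x2 ∨ x3) ∧ ¬x1)   [absorption]
= ¬(¬¬¬¬(x3 ∧ ¬x2 ∨ x3) ∧ ¬x1)   [double negation]
= ¬(¬¬¬¬x3 ∧ ¬x1)   [absorption]
= ¬¬¬x3 ∨ x1   [De Morgan]
= ¬x3 ∨ x1   [double negation]

¬x3 ∨ x1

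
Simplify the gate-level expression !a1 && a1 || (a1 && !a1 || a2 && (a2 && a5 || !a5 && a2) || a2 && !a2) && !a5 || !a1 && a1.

a2 && !a5

!a1 && a1 || (a1 && !a1 || a2 && (a2 && a5 || !a5 && a2) || a2 && !a2) && !a5 || !a1 && a1
= !a1 && a1 || (a1 && !a1 || a2 && (a2 && a5 || !a5 && a2) || a2 && !a2) && !a5   — complement / identity
= !a1 && a1 || (a2 && (a2 && a5 || !a5 && a2) || a2 && !a2) && !a5   — complement / identity
= !a1 && a1 || (a2 && a2 || a2 && !a2) && !a5   — distribution
= (a2 && a2 || a2 && !a2) && !a5   — complement / identity
= a2 && !a5   — distribution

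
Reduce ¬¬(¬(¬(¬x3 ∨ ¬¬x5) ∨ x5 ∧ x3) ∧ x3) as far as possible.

¬¬(¬(¬(¬x3 ∨ ¬¬x5) ∨ x5 ∧ x3) ∧ x3)
= ¬¬(¬(x3 ∧ ¬x5 ∨ x5 ∧ x3) ∧ x3)   (De Morgan)
= ¬¬(¬x3 ∧ x3)   (distribution)
= ¬x3 ∧ x3   (double negation)
= False   (complement)

False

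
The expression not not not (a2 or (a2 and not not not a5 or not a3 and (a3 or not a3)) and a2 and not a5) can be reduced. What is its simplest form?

not a2

not not not (a2 or (a2 and not not not a5 or not a3 and (a3 or not a3)) and a2 and not a5)
= not (a2 or (a2 and not not not a5 or not a3 and (a3 or not a3)) and a2 and not a5)
= not (a2 or (a2 and not not not a5 or not a3) and a2 and not a5)
= not (a2 or (a2 and not a5 or not a3) and a2 and not a5)
= not (a2 or a2 and not a5)
= not a2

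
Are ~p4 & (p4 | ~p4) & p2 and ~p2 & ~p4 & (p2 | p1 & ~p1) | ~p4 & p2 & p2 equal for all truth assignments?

Yes

E1: ~p4 & (p4 | ~p4) & p2
    = ~p4 & p2
E2: ~p2 & ~p4 & (p2 | p1 & ~p1) | ~p4 & p2 & p2
    = ~p2 & ~p4 & p2 | ~p4 & p2 & p2
    = ~p4 & p2
Both reduce to ~p4 & p2, so they are equivalent.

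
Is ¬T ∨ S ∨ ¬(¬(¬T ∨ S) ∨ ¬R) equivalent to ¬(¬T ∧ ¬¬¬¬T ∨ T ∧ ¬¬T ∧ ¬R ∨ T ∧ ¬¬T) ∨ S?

Yes

E1: ¬T ∨ S ∨ ¬(¬(¬T ∨ S) ∨ ¬R)
    = ¬T ∨ S ∨ (¬T ∨ S) ∧ R
    = ¬T ∨ S
E2: ¬(¬T ∧ ¬¬¬¬T ∨ T ∧ ¬¬T ∧ ¬R ∨ T ∧ ¬¬T) ∨ S
    = ¬(¬T ∧ ¬¬¬¬T ∨ T ∧ ¬¬T) ∨ S
    = ¬(¬T ∧ ¬¬T ∨ T ∧ ¬¬T) ∨ S
    = ¬¬¬T ∨ S
    = ¬T ∨ S
Both reduce to ¬T ∨ S, so they are equivalent.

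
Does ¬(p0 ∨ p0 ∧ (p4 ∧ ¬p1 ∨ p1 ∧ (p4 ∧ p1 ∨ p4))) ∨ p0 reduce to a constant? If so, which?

yes, True

¬(p0 ∨ p0 ∧ (p4 ∧ ¬p1 ∨ p1 ∧ (p4 ∧ p1 ∨ p4))) ∨ p0
= ¬(p0 ∨ p0 ∧ (p4 ∧ ¬p1 ∨ p1 ∧ p4)) ∨ p0   (absorption)
= ¬(p0 ∨ p0 ∧ p4) ∨ p0   (distribution)
= ¬p0 ∨ p0   (absorption)
= True   (complement)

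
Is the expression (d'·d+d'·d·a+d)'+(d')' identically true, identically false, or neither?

(d'·d+d'·d·a+d)'+(d')'
= (d'·d+d)'+(d')'   — absorption
= (d'·d+d)'+d   — double negation
= d'+d   — complement / identity
= 1   — complement

identically true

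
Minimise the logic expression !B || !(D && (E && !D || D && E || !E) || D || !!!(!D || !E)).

!B || !(D && (E && !D || D && E || !E) || D || !!!(!D || !E))
= !B || !(D && (E || !E) || D || !!!(!D || !E))   (distribution)
= !B || !(D && (E || !E) || D || !!(D && E))   (De Morgan)
= !B || !(D || D || !!(D && E))   (complement / identity)
= !B || !(D || D || D && E)   (double negation)
= !B || !(D || D)   (absorption)
= !B || !D   (idempotence)

!B || !D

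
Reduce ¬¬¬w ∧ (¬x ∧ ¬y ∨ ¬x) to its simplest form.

¬¬¬w ∧ (¬x ∧ ¬y ∨ ¬x)
= ¬w ∧ (¬x ∧ ¬y ∨ ¬x)
= ¬w ∧ ¬x

¬w ∧ ¬x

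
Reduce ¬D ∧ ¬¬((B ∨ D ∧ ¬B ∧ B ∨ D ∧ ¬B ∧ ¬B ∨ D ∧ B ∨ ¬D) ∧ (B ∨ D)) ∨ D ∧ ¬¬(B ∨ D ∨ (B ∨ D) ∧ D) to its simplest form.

B ∨ D

¬D ∧ ¬¬((B ∨ D ∧ ¬B ∧ B ∨ D ∧ ¬B ∧ ¬B ∨ D ∧ B ∨ ¬D) ∧ (B ∨ D)) ∨ D ∧ ¬¬(B ∨ D ∨ (B ∨ D) ∧ D)
= ¬D ∧ ¬¬((B ∨ D ∧ ¬B ∨ D ∧ B ∨ ¬D) ∧ (B ∨ D)) ∨ D ∧ ¬¬(B ∨ D ∨ (B ∨ D) ∧ D)   (distribution)
= ¬D ∧ ¬¬((B ∨ D ∨ ¬D) ∧ (B ∨ D)) ∨ D ∧ ¬¬(B ∨ D ∨ (B ∨ D) ∧ D)   (distribution)
= ¬D ∧ ¬¬(B ∨ D) ∨ D ∧ ¬¬(B ∨ D ∨ (B ∨ D) ∧ D)   (absorption)
= ¬D ∧ ¬¬(B ∨ D) ∨ D ∧ ¬¬(B ∨ D)   (absorption)
= ¬¬(B ∨ D)   (distribution)
= B ∨ D   (double negation)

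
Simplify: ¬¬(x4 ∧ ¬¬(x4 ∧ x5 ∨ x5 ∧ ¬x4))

x4 ∧ x5

¬¬(x4 ∧ ¬¬(x4 ∧ x5 ∨ x5 ∧ ¬x4))
= ¬¬(x4 ∧ (x4 ∧ x5 ∨ x5 ∧ ¬x4))   — double negation
= ¬¬(x4 ∧ x5)   — distribution
= x4 ∧ x5   — double negation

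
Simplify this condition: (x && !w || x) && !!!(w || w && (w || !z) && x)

x && !w

(x && !w || x) && !!!(w || w && (w || !z) && x)
= (x && !w || x) && !!!(w || w && x)   [absorption]
= (x && !w || x) && !!!w   [absorption]
= x && !!!w   [absorption]
= x && !w   [double negation]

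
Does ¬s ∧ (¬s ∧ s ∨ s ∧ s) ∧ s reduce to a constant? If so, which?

¬s ∧ (¬s ∧ s ∨ s ∧ s) ∧ s
= ¬s ∧ s ∧ s   — distribution
= ¬s ∧ s   — idempotence
= False   — complement

yes, False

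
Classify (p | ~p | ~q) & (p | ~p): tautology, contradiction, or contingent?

(p | ~p | ~q) & (p | ~p)
= p | ~p   — absorption
= 1   — complement

tautology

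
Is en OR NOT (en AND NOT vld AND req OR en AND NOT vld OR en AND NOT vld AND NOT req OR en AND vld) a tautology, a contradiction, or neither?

en OR NOT (en AND NOT vld AND req OR en AND NOT vld OR en AND NOT vld AND NOT req OR en AND vld)
= en OR NOT (en AND NOT vld OR en AND NOT vld AND NOT req OR en AND vld)   (absorption)
= en OR NOT (en AND NOT vld OR en AND vld)   (absorption)
= en OR NOT en   (distribution)
= TRUE   (complement)

tautology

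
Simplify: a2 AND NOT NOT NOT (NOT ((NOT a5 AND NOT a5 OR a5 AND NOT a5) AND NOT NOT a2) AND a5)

a2 AND NOT a5

a2 AND NOT NOT NOT (NOT ((NOT a5 AND NOT a5 OR a5 AND NOT a5) AND NOT NOT a2) AND a5)
= a2 AND NOT NOT NOT (NOT (NOT a5 AND NOT NOT a2) AND a5)   — distribution
= a2 AND NOT (NOT (NOT a5 AND NOT NOT a2) AND a5)   — double negation
= a2 AND NOT ((a5 OR NOT a2) AND a5)   — De Morgan
= a2 AND NOT a5   — absorption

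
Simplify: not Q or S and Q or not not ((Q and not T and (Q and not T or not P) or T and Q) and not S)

not Q or S and Q or not not ((Q and not T and (Q and not T or not P) or T and Q) and not S)
= not Q or S and Q or not not ((Q and not T or T and Q) and not S)   [absorption]
= not Q or S and Q or (Q and not T or T and Q) and not S   [double negation]
= not Q or S and Q or Q and not S   [distribution]
= not Q or Q   [distribution]
= True   [complement]

True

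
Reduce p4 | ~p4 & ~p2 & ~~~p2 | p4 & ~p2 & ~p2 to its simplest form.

p4 | ~p2

p4 | ~p4 & ~p2 & ~~~p2 | p4 & ~p2 & ~p2
= p4 | ~p4 & ~p2 & ~p2 | p4 & ~p2 & ~p2   — double negation
= p4 | ~p2 & ~p2   — distribution
= p4 | ~p2   — idempotence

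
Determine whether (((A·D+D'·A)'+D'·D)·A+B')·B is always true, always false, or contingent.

(((A·D+D'·A)'+D'·D)·A+B')·B
= ((A'+D'·D)·A+B')·B
= (A'·A+B')·B
= B'·B
= 0

always false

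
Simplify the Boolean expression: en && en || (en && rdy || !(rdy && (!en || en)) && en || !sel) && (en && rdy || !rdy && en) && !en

en

en && en || (en && rdy || !(rdy && (!en || en)) && en || !sel) && (en && rdy || !rdy && en) && !en
= en && en || (en && rdy || !rdy && en || !sel) && (en && rdy || !rdy && en) && !en   (complement / identity)
= en && en || (en && rdy || !rdy && en) && !en   (absorption)
= en && en || en && !en   (distribution)
= en   (distribution)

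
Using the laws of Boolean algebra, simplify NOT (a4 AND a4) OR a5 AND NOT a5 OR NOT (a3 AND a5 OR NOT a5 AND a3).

NOT a4 OR NOT a3

NOT (a4 AND a4) OR a5 AND NOT a5 OR NOT (a3 AND a5 OR NOT a5 AND a3)
= NOT (a4 AND a4) OR NOT (a3 AND a5 OR NOT a5 AND a3)
= NOT (a4 AND a4) OR NOT a3
= NOT a4 OR NOT a3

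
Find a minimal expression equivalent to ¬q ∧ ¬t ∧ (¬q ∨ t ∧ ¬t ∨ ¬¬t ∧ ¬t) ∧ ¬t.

¬q ∧ ¬t

¬q ∧ ¬t ∧ (¬q ∨ t ∧ ¬t ∨ ¬¬t ∧ ¬t) ∧ ¬t
= ¬q ∧ ¬t ∧ (¬q ∨ t ∧ ¬t ∨ t ∧ ¬t) ∧ ¬t
= ¬q ∧ ¬t ∧ (¬q ∨ t ∧ ¬t) ∧ ¬t
= ¬q ∧ ¬t ∧ ¬q ∧ ¬t
= ¬q ∧ ¬t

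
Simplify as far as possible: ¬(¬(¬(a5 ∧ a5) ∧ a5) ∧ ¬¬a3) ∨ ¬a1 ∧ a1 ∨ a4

¬a3 ∨ a4

¬(¬(¬(a5 ∧ a5) ∧ a5) ∧ ¬¬a3) ∨ ¬a1 ∧ a1 ∨ a4
= ¬(¬(¬a5 ∧ a5) ∧ ¬¬a3) ∨ ¬a1 ∧ a1 ∨ a4   (idempotence)
= ¬(¬(¬a5 ∧ a5) ∧ ¬¬a3) ∨ a4   (complement / identity)
= ¬a5 ∧ a5 ∨ ¬a3 ∨ a4   (De Morgan)
= ¬a3 ∨ a4   (complement / identity)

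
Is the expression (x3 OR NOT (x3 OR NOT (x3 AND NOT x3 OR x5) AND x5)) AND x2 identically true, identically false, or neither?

(x3 OR NOT (x3 OR NOT (x3 AND NOT x3 OR x5) AND x5)) AND x2
= (x3 OR NOT (x3 OR NOT x5 AND x5)) AND x2   — complement / identity
= (x3 OR NOT x3) AND x2   — complement / identity
= x2   — complement / identity
This depends on x2, so it is not a constant.

neither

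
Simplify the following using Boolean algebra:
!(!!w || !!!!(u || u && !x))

!(!!w || !!!!(u || u && !x))
= !(!!w || !!!!u)   [absorption]
= !w && !!!u   [De Morgan]
= !w && !u   [double negation]

!w && !u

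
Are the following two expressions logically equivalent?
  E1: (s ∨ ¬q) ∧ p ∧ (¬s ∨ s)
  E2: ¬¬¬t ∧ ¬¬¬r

No

E1: (s ∨ ¬q) ∧ p ∧ (¬s ∨ s)
    = (s ∨ ¬q) ∧ p   — complement / identity
E2: ¬¬¬t ∧ ¬¬¬r
    = ¬t ∧ ¬¬¬r   — double negation
    = ¬t ∧ ¬r   — double negation
These differ: at p=0, q=0, r=0, s=1, t=0, E1 = 0 but E2 = 1.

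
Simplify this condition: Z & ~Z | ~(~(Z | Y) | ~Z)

Z & ~Z | ~(~(Z | Y) | ~Z)
= Z & ~Z | (Z | Y) & Z
= (Z | Y) & Z
= Z

Z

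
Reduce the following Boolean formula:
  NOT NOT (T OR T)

T

NOT NOT (T OR T)
= T OR T   (double negation)
= T   (idempotence)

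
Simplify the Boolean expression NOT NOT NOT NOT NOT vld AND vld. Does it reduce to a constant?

NOT NOT NOT NOT NOT vld AND vld
= NOT NOT NOT vld AND vld   (double negation)
= NOT vld AND vld   (double negation)
= FALSE   (complement)

FALSE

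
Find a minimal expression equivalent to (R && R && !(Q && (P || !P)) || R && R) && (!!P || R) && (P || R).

R

(R && R && !(Q && (P || !P)) || R && R) && (!!P || R) && (P || R)
= (R && R && !(Q && (P || !P)) || R && R) && (P || R) && (P || R)   (double negation)
= (R && R && !Q || R && R) && (P || R) && (P || R)   (complement / identity)
= R && R && (P || R) && (P || R)   (absorption)
= R && R && (R && R || P)   (distribution)
= R && R   (absorption)
= R   (idempotence)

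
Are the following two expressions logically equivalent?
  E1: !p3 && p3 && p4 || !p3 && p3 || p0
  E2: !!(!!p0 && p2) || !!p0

Yes

E1: !p3 && p3 && p4 || !p3 && p3 || p0
    = !p3 && p3 || p0   — absorption
    = p0   — complement / identity
E2: !!(!!p0 && p2) || !!p0
    = !!p0 && p2 || !!p0   — double negation
    = !!p0   — absorption
    = p0   — double negation
Both reduce to p0, so they are equivalent.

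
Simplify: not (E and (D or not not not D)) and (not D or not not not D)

not (E and (D or not not not D)) and (not D or not not not D)
= not (E and (D or not not not D)) and (not D or not D)   — double negation
= not (E and (D or not not not D)) and not D   — idempotence
= not (E and (D or not D)) and not D   — double negation
= not E and not D   — complement / identity

not E and not D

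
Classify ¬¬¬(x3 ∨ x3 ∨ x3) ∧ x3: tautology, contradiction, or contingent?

¬¬¬(x3 ∨ x3 ∨ x3) ∧ x3
= ¬¬¬(x3 ∨ x3) ∧ x3   [idempotence]
= ¬¬¬x3 ∧ x3   [idempotence]
= ¬x3 ∧ x3   [double negation]
= False   [complement]

contradiction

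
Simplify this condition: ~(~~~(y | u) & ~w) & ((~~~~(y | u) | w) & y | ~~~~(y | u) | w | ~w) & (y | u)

~(~~~(y | u) & ~w) & ((~~~~(y | u) | w) & y | ~~~~(y | u) | w | ~w) & (y | u)
= ~(~~~(y | u) & ~w) & (~~~~(y | u) | w | ~w) & (y | u)
= ~(~~~(y | u) & ~w) & (~~(y | u) | w | ~w) & (y | u)
= (~~(y | u) | w) & (~~(y | u) | w | ~w) & (y | u)
= (~~(y | u) | w) & (y | u)
= (y | u | w) & (y | u)
= y | u

y | u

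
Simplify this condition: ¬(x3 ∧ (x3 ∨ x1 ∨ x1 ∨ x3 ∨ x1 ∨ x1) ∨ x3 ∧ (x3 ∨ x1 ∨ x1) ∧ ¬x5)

¬(x3 ∧ (x3 ∨ x1 ∨ x1 ∨ x3 ∨ x1 ∨ x1) ∨ x3 ∧ (x3 ∨ x1 ∨ x1) ∧ ¬x5)
= ¬(x3 ∧ (x3 ∨ x1 ∨ x1) ∨ x3 ∧ (x3 ∨ x1 ∨ x1) ∧ ¬x5)
= ¬(x3 ∧ (x3 ∨ x1 ∨ x1))
= ¬(x3 ∧ (x3 ∨ x1))
= ¬x3

¬x3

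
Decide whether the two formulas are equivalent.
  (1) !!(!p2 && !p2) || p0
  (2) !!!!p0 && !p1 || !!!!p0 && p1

No

E1: !!(!p2 && !p2) || p0
    = !!!p2 || p0   — idempotence
    = !p2 || p0   — double negation
E2: !!!!p0 && !p1 || !!!!p0 && p1
    = !!!!p0   — distribution
    = !!p0   — double negation
    = p0   — double negation
These differ: at p0=0, p1=0, p2=0, E1 = 1 but E2 = 0.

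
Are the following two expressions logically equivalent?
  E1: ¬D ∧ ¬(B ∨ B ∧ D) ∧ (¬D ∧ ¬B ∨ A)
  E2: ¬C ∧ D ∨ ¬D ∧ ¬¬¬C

E1: ¬D ∧ ¬(B ∨ B ∧ D) ∧ (¬D ∧ ¬B ∨ A)
    = ¬D ∧ ¬B ∧ (¬D ∧ ¬B ∨ A)
    = ¬D ∧ ¬B
E2: ¬C ∧ D ∨ ¬D ∧ ¬¬¬C
    = ¬C ∧ D ∨ ¬D ∧ ¬C
    = ¬C
These differ: at A=1, B=1, C=0, D=0, E1 = 0 but E2 = 1.

No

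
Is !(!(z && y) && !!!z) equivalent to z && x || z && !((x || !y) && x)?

Yes

E1: !(!(z && y) && !!!z)
    = z && y || !!z   — De Morgan
    = z && y || z   — double negation
    = z   — absorption
E2: z && x || z && !((x || !y) && x)
    = z && x || z && !x   — absorption
    = z   — distribution
Both reduce to z, so they are equivalent.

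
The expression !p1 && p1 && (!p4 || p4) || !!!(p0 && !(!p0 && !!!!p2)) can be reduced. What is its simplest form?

!p0

!p1 && p1 && (!p4 || p4) || !!!(p0 && !(!p0 && !!!!p2))
= !p1 && p1 && (!p4 || p4) || !!!(p0 && (p0 || !!!p2))   [De Morgan]
= !p1 && p1 && (!p4 || p4) || !!!(p0 && (p0 || !p2))   [double negation]
= !p1 && p1 || !!!(p0 && (p0 || !p2))   [complement / identity]
= !!!(p0 && (p0 || !p2))   [complement / identity]
= !!!p0   [absorption]
= !p0   [double negation]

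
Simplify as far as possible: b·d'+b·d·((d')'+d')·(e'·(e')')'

b·d'+b·d·((d')'+d')·(e'·(e')')'
= b·d'+b·d·((d')'+d')·(e+e')   — De Morgan
= b·d'+b·d·(d+d')·(e+e')   — double negation
= b·d'+b·d·(e+e')   — complement / identity
= b·d'+b·d   — complement / identity
= b   — distribution

b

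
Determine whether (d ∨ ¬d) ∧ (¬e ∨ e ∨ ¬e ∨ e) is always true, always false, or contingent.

(d ∨ ¬d) ∧ (¬e ∨ e ∨ ¬e ∨ e)
= (d ∨ ¬d) ∧ (¬e ∨ e)
= ¬e ∨ e
= True

always true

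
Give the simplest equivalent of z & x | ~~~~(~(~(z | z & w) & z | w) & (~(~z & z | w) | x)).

z & x | ~w

z & x | ~~~~(~(~(z | z & w) & z | w) & (~(~z & z | w) | x))
= z & x | ~~~~(~(~z & z | w) & (~(~z & z | w) | x))   — absorption
= z & x | ~~~~~(~z & z | w)   — absorption
= z & x | ~~~(~z & z | w)   — double negation
= z & x | ~(~z & z | w)   — double negation
= z & x | ~w   — complement / identity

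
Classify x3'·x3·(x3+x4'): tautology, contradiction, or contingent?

x3'·x3·(x3+x4')
= x3'·x3   (absorption)
= 0   (complement)

contradiction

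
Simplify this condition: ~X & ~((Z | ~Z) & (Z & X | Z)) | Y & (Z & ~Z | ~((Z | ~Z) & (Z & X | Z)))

(~X | Y) & ~Z

~X & ~((Z | ~Z) & (Z & X | Z)) | Y & (Z & ~Z | ~((Z | ~Z) & (Z & X | Z)))
= ~X & ~((Z | ~Z) & (Z & X | Z)) | Y & ~((Z | ~Z) & (Z & X | Z))   (complement / identity)
= (~X | Y) & ~((Z | ~Z) & (Z & X | Z))   (distribution)
= (~X | Y) & ~((Z | ~Z) & Z)   (absorption)
= (~X | Y) & ~Z   (complement / identity)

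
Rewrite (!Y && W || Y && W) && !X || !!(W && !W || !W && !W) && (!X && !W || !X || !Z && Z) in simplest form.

(!Y && W || Y && W) && !X || !!(W && !W || !W && !W) && (!X && !W || !X || !Z && Z)
= (!Y && W || Y && W) && !X || !!!W && (!X && !W || !X || !Z && Z)   (distribution)
= (!Y && W || Y && W) && !X || !!!W && (!X || !Z && Z)   (absorption)
= (!Y && W || Y && W) && !X || !W && (!X || !Z && Z)   (double negation)
= W && !X || !W && (!X || !Z && Z)   (distribution)
= W && !X || !W && !X   (complement / identity)
= !X   (distribution)

!X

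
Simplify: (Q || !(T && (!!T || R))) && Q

(Q || !(T && (!!T || R))) && Q
= (Q || !(T && (T || R))) && Q   — double negation
= (Q || !T) && Q   — absorption
= Q   — absorption

Q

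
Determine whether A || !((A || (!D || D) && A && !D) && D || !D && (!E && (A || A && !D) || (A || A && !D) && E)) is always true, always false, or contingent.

A || !((A || (!D || D) && A && !D) && D || !D && (!E && (A || A && !D) || (A || A && !D) && E))
= A || !((A || (!D || D) && A && !D) && D || !D && (A || A && !D))   — distribution
= A || !((A || A && !D) && D || !D && (A || A && !D))   — complement / identity
= A || !(A || A && !D)   — distribution
= A || !A   — absorption
= true   — complement

always true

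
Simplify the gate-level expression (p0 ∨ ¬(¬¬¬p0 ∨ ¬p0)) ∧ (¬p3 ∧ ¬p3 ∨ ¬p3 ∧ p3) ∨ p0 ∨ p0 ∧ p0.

p0

(p0 ∨ ¬(¬¬¬p0 ∨ ¬p0)) ∧ (¬p3 ∧ ¬p3 ∨ ¬p3 ∧ p3) ∨ p0 ∨ p0 ∧ p0
= (p0 ∨ ¬(¬¬¬p0 ∨ ¬p0)) ∧ ¬p3 ∨ p0 ∨ p0 ∧ p0   [distribution]
= (p0 ∨ ¬(¬p0 ∨ ¬p0)) ∧ ¬p3 ∨ p0 ∨ p0 ∧ p0   [double negation]
= (p0 ∨ p0 ∧ p0) ∧ ¬p3 ∨ p0 ∨ p0 ∧ p0   [De Morgan]
= p0 ∨ p0 ∧ p0   [absorption]
= p0 ∨ p0   [idempotence]
= p0   [idempotence]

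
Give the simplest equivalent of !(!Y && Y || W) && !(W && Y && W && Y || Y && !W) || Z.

!W && !Y || Z

!(!Y && Y || W) && !(W && Y && W && Y || Y && !W) || Z
= !W && !(W && Y && W && Y || Y && !W) || Z   (complement / identity)
= !W && !(W && Y || Y && !W) || Z   (idempotence)
= !W && !Y || Z   (distribution)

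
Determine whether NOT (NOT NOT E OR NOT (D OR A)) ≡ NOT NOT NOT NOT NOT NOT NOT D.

E1: NOT (NOT NOT E OR NOT (D OR A))
    = NOT E AND (D OR A)
E2: NOT NOT NOT NOT NOT NOT NOT D
    = NOT NOT NOT NOT NOT D
    = NOT NOT NOT D
    = NOT D
These differ: at A=0, D=0, E=1, E1 = 0 but E2 = 1.

No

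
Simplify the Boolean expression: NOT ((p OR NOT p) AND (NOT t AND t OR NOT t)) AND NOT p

t AND NOT p

NOT ((p OR NOT p) AND (NOT t AND t OR NOT t)) AND NOT p
= NOT (NOT t AND t OR NOT t) AND NOT p
= NOT NOT t AND NOT p
= t AND NOT p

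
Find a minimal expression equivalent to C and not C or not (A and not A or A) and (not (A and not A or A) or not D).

not A

C and not C or not (A and not A or A) and (not (A and not A or A) or not D)
= C and not C or not (A and not A or A)   — absorption
= not (A and not A or A)   — complement / identity
= not A   — complement / identity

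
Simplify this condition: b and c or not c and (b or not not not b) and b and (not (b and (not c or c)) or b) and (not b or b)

b and c or not c and (b or not not not b) and b and (not (b and (not c or c)) or b) and (not b or b)
= b and c or not c and (b or not b) and b and (not (b and (not c or c)) or b) and (not b or b)   — double negation
= b and c or not c and (b or not b) and b and (not b or b) and (not b or b)   — complement / identity
= b and c or not c and (b or not b) and b and (not b or b)   — complement / identity
= b and c or not c and b and (not b or b)   — complement / identity
= b and c or not c and b   — complement / identity
= b   — distribution

b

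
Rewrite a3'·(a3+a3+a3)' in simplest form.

a3'

a3'·(a3+a3+a3)'
= a3'·(a3+a3)'   [idempotence]
= a3'·a3'   [idempotence]
= a3'   [idempotence]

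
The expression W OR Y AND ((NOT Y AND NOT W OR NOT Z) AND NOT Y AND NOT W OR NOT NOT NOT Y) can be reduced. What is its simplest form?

W

W OR Y AND ((NOT Y AND NOT W OR NOT Z) AND NOT Y AND NOT W OR NOT NOT NOT Y)
= W OR Y AND ((NOT Y AND NOT W OR NOT Z) AND NOT Y AND NOT W OR NOT Y)
= W OR Y AND (NOT Y AND NOT W OR NOT Y)
= W OR Y AND NOT Y
= W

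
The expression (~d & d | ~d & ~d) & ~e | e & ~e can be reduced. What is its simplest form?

~d & ~e

(~d & d | ~d & ~d) & ~e | e & ~e
= ~d & ~e | e & ~e   (distribution)
= ~d & ~e   (complement / identity)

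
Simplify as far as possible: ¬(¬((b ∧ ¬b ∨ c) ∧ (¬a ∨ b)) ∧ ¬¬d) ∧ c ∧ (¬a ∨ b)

¬(¬((b ∧ ¬b ∨ c) ∧ (¬a ∨ b)) ∧ ¬¬d) ∧ c ∧ (¬a ∨ b)
= ¬(¬(c ∧ (¬a ∨ b)) ∧ ¬¬d) ∧ c ∧ (¬a ∨ b)   (complement / identity)
= (c ∧ (¬a ∨ b) ∨ ¬d) ∧ c ∧ (¬a ∨ b)   (De Morgan)
= c ∧ (¬a ∨ b)   (absorption)

c ∧ (¬a ∨ b)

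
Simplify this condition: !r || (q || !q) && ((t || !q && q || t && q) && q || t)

!r || (q || !q) && ((t || !q && q || t && q) && q || t)
= !r || (q || !q) && ((t || t && q) && q || t)   (complement / identity)
= !r || (t || t && q) && q || t   (complement / identity)
= !r || t && q || t   (absorption)
= !r || t   (absorption)

!r || t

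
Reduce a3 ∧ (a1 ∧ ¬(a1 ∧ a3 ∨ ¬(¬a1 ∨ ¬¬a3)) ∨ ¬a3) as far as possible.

a3 ∧ (a1 ∧ ¬(a1 ∧ a3 ∨ ¬(¬a1 ∨ ¬¬a3)) ∨ ¬a3)
= a3 ∧ (a1 ∧ ¬(a1 ∧ a3 ∨ a1 ∧ ¬a3) ∨ ¬a3)
= a3 ∧ (a1 ∧ ¬a1 ∨ ¬a3)
= a3 ∧ ¬a3
= False

False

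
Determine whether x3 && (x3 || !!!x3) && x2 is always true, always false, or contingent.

x3 && (x3 || !!!x3) && x2
= x3 && (x3 || !x3) && x2   (double negation)
= x3 && x2   (complement / identity)
This depends on x2, x3, so it is not a constant.

contingent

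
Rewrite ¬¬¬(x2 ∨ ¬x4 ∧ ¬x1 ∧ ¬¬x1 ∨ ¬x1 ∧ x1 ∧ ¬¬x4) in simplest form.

¬¬¬(x2 ∨ ¬x4 ∧ ¬x1 ∧ ¬¬x1 ∨ ¬x1 ∧ x1 ∧ ¬¬x4)
= ¬¬¬(x2 ∨ ¬x4 ∧ ¬x1 ∧ ¬¬x1 ∨ ¬x1 ∧ x1 ∧ x4)   [double negation]
= ¬¬¬(x2 ∨ ¬x4 ∧ ¬x1 ∧ x1 ∨ ¬x1 ∧ x1 ∧ x4)   [double negation]
= ¬¬¬(x2 ∨ ¬x1 ∧ x1)   [distribution]
= ¬¬¬x2   [complement / identity]
= ¬x2   [double negation]

¬x2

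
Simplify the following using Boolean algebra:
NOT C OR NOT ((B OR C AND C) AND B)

NOT C OR NOT ((B OR C AND C) AND B)
= NOT C OR NOT ((B OR C) AND B)   (idempotence)
= NOT C OR NOT B   (absorption)

NOT C OR NOT B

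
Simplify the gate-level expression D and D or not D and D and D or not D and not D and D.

D and D or not D and D and D or not D and not D and D
= D and D or not D and D
= D

D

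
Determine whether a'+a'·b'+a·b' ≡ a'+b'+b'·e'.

Yes

E1: a'+a'·b'+a·b'
    = a'+b'   — distribution
E2: a'+b'+b'·e'
    = a'+b'   — absorption
Both reduce to a'+b', so they are equivalent.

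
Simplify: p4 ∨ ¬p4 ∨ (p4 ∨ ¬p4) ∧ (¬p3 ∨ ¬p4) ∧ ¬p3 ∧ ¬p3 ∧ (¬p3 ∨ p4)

True

p4 ∨ ¬p4 ∨ (p4 ∨ ¬p4) ∧ (¬p3 ∨ ¬p4) ∧ ¬p3 ∧ ¬p3 ∧ (¬p3 ∨ p4)
= p4 ∨ ¬p4 ∨ (p4 ∨ ¬p4) ∧ (¬p3 ∨ ¬p4) ∧ ¬p3 ∧ ¬p3
= p4 ∨ ¬p4 ∨ (p4 ∨ ¬p4) ∧ (¬p3 ∨ ¬p4) ∧ ¬p3
= p4 ∨ ¬p4 ∨ (p4 ∨ ¬p4) ∧ ¬p3
= p4 ∨ ¬p4
= True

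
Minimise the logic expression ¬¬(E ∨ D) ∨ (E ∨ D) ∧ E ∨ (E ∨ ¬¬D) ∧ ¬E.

E ∨ D

¬¬(E ∨ D) ∨ (E ∨ D) ∧ E ∨ (E ∨ ¬¬D) ∧ ¬E
= ¬¬(E ∨ D) ∨ (E ∨ D) ∧ E ∨ (E ∨ D) ∧ ¬E   [double negation]
= E ∨ D ∨ (E ∨ D) ∧ E ∨ (E ∨ D) ∧ ¬E   [double negation]
= E ∨ D ∨ E ∨ D   [distribution]
= E ∨ D   [idempotence]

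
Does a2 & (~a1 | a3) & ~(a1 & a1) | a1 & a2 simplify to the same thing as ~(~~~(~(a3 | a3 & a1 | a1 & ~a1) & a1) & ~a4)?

No

E1: a2 & (~a1 | a3) & ~(a1 & a1) | a1 & a2
    = a2 & (~a1 | a3) & ~a1 | a1 & a2   — idempotence
    = a2 & ~a1 | a1 & a2   — absorption
    = a2   — distribution
E2: ~(~~~(~(a3 | a3 & a1 | a1 & ~a1) & a1) & ~a4)
    = ~~(~(a3 | a3 & a1 | a1 & ~a1) & a1) | a4   — De Morgan
    = ~~(~(a3 | a3 & a1) & a1) | a4   — complement / identity
    = ~~(~a3 & a1) | a4   — absorption
    = ~a3 & a1 | a4   — double negation
These differ: at a1=0, a2=0, a3=0, a4=1, E1 = 0 but E2 = 1.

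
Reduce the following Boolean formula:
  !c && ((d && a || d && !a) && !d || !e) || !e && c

!c && ((d && a || d && !a) && !d || !e) || !e && c
= !c && (d && !d || !e) || !e && c   [distribution]
= !c && !e || !e && c   [complement / identity]
= !e   [distribution]

!e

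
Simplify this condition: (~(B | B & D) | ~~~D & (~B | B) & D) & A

(~(B | B & D) | ~~~D & (~B | B) & D) & A
= (~(B | B & D) | ~D & (~B | B) & D) & A
= (~(B | B & D) | ~D & D) & A
= (~B | ~D & D) & A
= ~B & A

~B & A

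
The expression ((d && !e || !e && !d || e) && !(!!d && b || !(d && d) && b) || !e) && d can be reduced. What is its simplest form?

(!b || !e) && d

((d && !e || !e && !d || e) && !(!!d && b || !(d && d) && b) || !e) && d
= ((!e || e) && !(!!d && b || !(d && d) && b) || !e) && d   [distribution]
= ((!e || e) && !(d && b || !(d && d) && b) || !e) && d   [double negation]
= ((!e || e) && !(d && b || !d && b) || !e) && d   [idempotence]
= (!(d && b || !d && b) || !e) && d   [complement / identity]
= (!b || !e) && d   [distribution]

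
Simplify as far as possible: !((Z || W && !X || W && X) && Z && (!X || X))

!((Z || W && !X || W && X) && Z && (!X || X))
= !((Z || W) && Z && (!X || X))   (distribution)
= !((Z || W) && Z)   (complement / identity)
= !Z   (absorption)

!Z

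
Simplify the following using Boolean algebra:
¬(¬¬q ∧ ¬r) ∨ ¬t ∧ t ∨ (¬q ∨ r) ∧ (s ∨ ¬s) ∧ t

¬q ∨ r

¬(¬¬q ∧ ¬r) ∨ ¬t ∧ t ∨ (¬q ∨ r) ∧ (s ∨ ¬s) ∧ t
= ¬(¬¬q ∧ ¬r) ∨ (¬q ∨ r) ∧ (s ∨ ¬s) ∧ t   — complement / identity
= ¬(¬¬q ∧ ¬r) ∨ (¬q ∨ r) ∧ t   — complement / identity
= ¬q ∨ r ∨ (¬q ∨ r) ∧ t   — De Morgan
= ¬q ∨ r   — absorption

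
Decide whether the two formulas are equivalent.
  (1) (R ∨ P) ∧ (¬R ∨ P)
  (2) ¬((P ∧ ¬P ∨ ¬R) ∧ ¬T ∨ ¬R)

E1: (R ∨ P) ∧ (¬R ∨ P)
    = P ∨ R ∧ ¬R   (distribution)
    = P   (complement / identity)
E2: ¬((P ∧ ¬P ∨ ¬R) ∧ ¬T ∨ ¬R)
    = ¬(¬R ∧ ¬T ∨ ¬R)   (complement / identity)
    = ¬¬R   (absorption)
    = R   (double negation)
These differ: at P=1, R=0, T=1, E1 = 1 but E2 = 0.

No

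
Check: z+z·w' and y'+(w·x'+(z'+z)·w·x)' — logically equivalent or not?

E1: z+z·w'
    = z   (absorption)
E2: y'+(w·x'+(z'+z)·w·x)'
    = y'+(w·x'+w·x)'   (complement / identity)
    = y'+w'   (distribution)
These differ: at w=1, x=0, y=0, z=0, E1 = 0 but E2 = 1.

No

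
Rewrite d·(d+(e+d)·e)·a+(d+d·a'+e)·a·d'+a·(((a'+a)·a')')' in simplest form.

d·(d+(e+d)·e)·a+(d+d·a'+e)·a·d'+a·(((a'+a)·a')')'
= d·(d+e)·a+(d+d·a'+e)·a·d'+a·(((a'+a)·a')')'   — absorption
= d·(d+e)·a+(d+d·a'+e)·a·d'+a·((a')')'   — complement / identity
= d·(d+e)·a+(d+e)·a·d'+a·((a')')'   — absorption
= (d+e)·a+a·((a')')'   — distribution
= (d+e)·a+a·a'   — double negation
= (d+e)·a   — complement / identity

(d+e)·a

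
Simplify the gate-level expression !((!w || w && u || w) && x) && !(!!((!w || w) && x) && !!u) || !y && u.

!x || !y && u

!((!w || w && u || w) && x) && !(!!((!w || w) && x) && !!u) || !y && u
= !((!w || w && u || w) && x) && (!((!w || w) && x) || !u) || !y && u   [De Morgan]
= !((!w || w) && x) && (!((!w || w) && x) || !u) || !y && u   [absorption]
= !((!w || w) && x) || !y && u   [absorption]
= !x || !y && u   [complement / identity]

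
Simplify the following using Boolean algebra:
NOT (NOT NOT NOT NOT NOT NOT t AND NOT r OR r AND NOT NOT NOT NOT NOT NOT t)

NOT t

NOT (NOT NOT NOT NOT NOT NOT t AND NOT r OR r AND NOT NOT NOT NOT NOT NOT t)
= NOT NOT NOT NOT NOT NOT NOT t
= NOT NOT NOT NOT NOT t
= NOT NOT NOT t
= NOT t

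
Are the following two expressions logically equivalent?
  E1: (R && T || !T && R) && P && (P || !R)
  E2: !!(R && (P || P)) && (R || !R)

Yes

E1: (R && T || !T && R) && P && (P || !R)
    = (R && T || !T && R) && P   — absorption
    = R && P   — distribution
E2: !!(R && (P || P)) && (R || !R)
    = !!(R && (P || P))   — complement / identity
    = !!(R && P)   — idempotence
    = R && P   — double negation
Both reduce to R && P, so they are equivalent.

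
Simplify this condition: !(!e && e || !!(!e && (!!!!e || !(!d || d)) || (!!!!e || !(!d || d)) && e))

!e

!(!e && e || !!(!e && (!!!!e || !(!d || d)) || (!!!!e || !(!d || d)) && e))
= !(!e && e || !!(!!!!e || !(!d || d)))   [distribution]
= !(!e && e || !!!!e || !(!d || d))   [double negation]
= !(!!!!e || !(!d || d))   [complement / identity]
= !!!e && (!d || d)   [De Morgan]
= !!!e   [complement / identity]
= !e   [double negation]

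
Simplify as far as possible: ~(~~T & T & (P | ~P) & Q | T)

~(~~T & T & (P | ~P) & Q | T)
= ~(T & T & (P | ~P) & Q | T)
= ~(T & T & Q | T)
= ~(T & Q | T)
= ~T

~T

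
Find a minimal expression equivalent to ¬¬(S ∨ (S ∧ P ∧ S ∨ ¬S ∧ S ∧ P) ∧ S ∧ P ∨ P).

S ∨ P

¬¬(S ∨ (S ∧ P ∧ S ∨ ¬S ∧ S ∧ P) ∧ S ∧ P ∨ P)
= ¬¬(S ∨ S ∧ P ∧ S ∧ P ∨ P)
= S ∨ S ∧ P ∧ S ∧ P ∨ P
= S ∨ S ∧ P ∨ P
= S ∨ P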